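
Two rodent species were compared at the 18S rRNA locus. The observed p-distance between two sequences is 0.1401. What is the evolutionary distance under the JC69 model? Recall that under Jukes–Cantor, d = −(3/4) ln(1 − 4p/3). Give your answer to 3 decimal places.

0.155

d = −(3/4) ln(1 − 4p/3) = −0.75 ln(1 − 0.1868) = −0.75 ln(0.8132)
  = −0.75 × (-0.206778) = 0.155084 substitutions/site.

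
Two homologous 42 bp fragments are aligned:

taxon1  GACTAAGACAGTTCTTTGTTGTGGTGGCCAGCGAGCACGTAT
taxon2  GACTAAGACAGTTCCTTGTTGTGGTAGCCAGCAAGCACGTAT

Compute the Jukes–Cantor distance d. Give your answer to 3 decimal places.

0.075

The sequences differ at 3 of 42 sites (15, 26, 33), so p = 3/42 ≈ 0.071429.
d = −(3/4) ln(1 − 4p/3) = −0.75 ln(1 − 0.095239) = −0.75 ln(0.904761)
  = −0.75 × (-0.100084) = 0.075063 substitutions/site.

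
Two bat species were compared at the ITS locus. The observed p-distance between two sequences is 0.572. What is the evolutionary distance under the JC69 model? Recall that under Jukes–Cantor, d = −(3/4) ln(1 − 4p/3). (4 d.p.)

1.0787

d = −(3/4) ln(1 − 4p/3) = −0.75 ln(1 − 0.762667) = −0.75 ln(0.237333)
  = −0.75 × (-1.438291) = 1.078718 substitutions/site.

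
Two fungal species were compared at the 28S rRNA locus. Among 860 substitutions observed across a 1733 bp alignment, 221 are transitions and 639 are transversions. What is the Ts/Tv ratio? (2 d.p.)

0.35

R = 221/639 = 0.345852… ≈ 0.35 (to 2 d.p.).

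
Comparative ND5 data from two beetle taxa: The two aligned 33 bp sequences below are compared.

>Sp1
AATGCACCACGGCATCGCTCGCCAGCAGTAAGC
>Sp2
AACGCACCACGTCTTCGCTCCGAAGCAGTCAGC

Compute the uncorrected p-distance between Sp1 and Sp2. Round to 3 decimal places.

The sequences differ at 7 of 33 positions (sites 3, 12, 14, 21, 22, 23, 30).
p = 7/33 = 0.212121… ≈ 0.212 (to 3 d.p.).

0.212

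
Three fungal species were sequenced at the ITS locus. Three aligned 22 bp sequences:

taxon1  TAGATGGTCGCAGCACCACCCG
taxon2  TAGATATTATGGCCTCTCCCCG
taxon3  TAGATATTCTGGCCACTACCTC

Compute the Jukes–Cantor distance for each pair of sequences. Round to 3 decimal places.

d(taxon1,taxon2) = 0.699, d(taxon1,taxon3) = 0.591, d(taxon2,taxon3) = 0.271

taxon1–taxon2: 10/22 sites differ → p ≈ 0.454545, d = −0.75 ln(1 − 0.60606) = 0.698667 ≈ 0.699.
taxon1–taxon3: 9/22 sites differ → p ≈ 0.409091, d = −0.75 ln(1 − 0.545455) = 0.591344 ≈ 0.591.
taxon2–taxon3: 5/22 sites differ → p ≈ 0.227273, d = −0.75 ln(1 − 0.303031) = 0.270761 ≈ 0.271.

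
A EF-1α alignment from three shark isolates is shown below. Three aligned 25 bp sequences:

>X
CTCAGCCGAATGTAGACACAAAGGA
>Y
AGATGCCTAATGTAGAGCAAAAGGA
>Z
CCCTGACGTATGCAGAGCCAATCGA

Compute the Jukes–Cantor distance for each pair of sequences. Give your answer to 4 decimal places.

d(X,Y) = 0.4172, d(X,Z) = 0.4904, d(Y,Z) = 0.5716

X–Y: 8/25 sites differ → p = 0.32, d = −0.75 ln(1 − 0.426667) = 0.417216 ≈ 0.4172.
X–Z: 9/25 sites differ → p = 0.36, d = −0.75 ln(1 − 0.48) = 0.490445 ≈ 0.4904.
Y–Z: 10/25 sites differ → p = 0.4, d = −0.75 ln(1 − 0.533333) = 0.571605 ≈ 0.5716.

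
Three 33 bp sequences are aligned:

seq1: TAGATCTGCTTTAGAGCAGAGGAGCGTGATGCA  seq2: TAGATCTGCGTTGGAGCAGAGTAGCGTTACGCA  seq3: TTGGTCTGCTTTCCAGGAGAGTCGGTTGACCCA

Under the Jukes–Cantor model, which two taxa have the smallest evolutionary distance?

seq1 and seq2

seq1–seq2: 5/33 differ, p = 0.152, d = 0.169.
seq1–seq3: 11/33 differ, p = 0.333, d = 0.441.
seq2–seq3: 11/33 differ, p = 0.333, d = 0.441.
The smallest distance is between seq1 and seq2.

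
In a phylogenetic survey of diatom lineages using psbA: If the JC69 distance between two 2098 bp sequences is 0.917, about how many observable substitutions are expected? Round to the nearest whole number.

1110

Invert JC69: p = (3/4)(1 − e^(−4d/3)) = 0.75 × (1 − e^(-1.222667)) = 0.75 × (1 − 0.294444) = 0.529167.
Expected differing sites = pL ≈ 0.529167 × 2098 = 1110.192366 ≈ 1110.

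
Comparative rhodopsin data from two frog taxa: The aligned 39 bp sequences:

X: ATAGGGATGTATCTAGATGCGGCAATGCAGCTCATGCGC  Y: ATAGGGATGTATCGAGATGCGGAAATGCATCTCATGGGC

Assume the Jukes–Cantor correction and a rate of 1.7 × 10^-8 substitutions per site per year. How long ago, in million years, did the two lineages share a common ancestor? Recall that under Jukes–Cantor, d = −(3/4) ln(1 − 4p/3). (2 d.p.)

3.24

The sequences differ at 4 of 39 sites (14, 23, 30, 37), so p = 4/39 ≈ 0.102564.
d = −(3/4) ln(1 − 4p/3) = −0.75 ln(1 − 0.136752) = −0.75 ln(0.863248)
  = −0.75 × (-0.147053) = 0.110290 substitutions/site.
Under a molecular clock d = 2μt, so t = d/(2μ) = 0.110290 / (2 × 1.7 × 10^-8) = 3.24 million years.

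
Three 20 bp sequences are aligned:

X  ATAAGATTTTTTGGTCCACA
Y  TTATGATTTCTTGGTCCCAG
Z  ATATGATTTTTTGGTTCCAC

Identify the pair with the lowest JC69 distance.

Y and Z

X–Y: 6/20 differ, p = 0.300, d = 0.383.
X–Z: 5/20 differ, p = 0.250, d = 0.304.
Y–Z: 4/20 differ, p = 0.200, d = 0.233.
The smallest distance is between Y and Z.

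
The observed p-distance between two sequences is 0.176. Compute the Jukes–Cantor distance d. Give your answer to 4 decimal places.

0.2006

d = −(3/4) ln(1 − 4p/3) = −0.75 ln(1 − 0.234667) = −0.75 ln(0.765333)
  = −0.75 × (-0.267444) = 0.200583 substitutions/site.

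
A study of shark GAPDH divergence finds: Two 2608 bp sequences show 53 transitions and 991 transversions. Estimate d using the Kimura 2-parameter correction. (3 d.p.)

0.630

P = 53/2608 ≈ 0.020322 and Q = 991/2608 ≈ 0.379985.
Under the Kimura two-parameter model, d = −½ ln(1 − 2P − Q) − ¼ ln(1 − 2Q).
1 − 2P − Q = 0.579371, giving −½ ln(0.579371) = 0.272906.
1 − 2Q = 0.24003, giving −¼ ln(0.24003) = 0.356748.
d = 0.272906 + 0.356748 = 0.629654.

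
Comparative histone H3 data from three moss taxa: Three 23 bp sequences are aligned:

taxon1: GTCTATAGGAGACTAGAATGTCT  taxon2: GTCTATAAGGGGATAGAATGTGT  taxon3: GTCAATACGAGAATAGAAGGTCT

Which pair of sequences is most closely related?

taxon1 and taxon3

taxon1–taxon2: 5/23 differ, p = 0.217, d = 0.257.
taxon1–taxon3: 4/23 differ, p = 0.174, d = 0.198.
taxon2–taxon3: 6/23 differ, p = 0.261, d = 0.321.
The smallest distance is between taxon1 and taxon3.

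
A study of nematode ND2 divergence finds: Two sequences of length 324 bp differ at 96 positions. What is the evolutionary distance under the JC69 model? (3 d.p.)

0.377

p = 96/324 ≈ 0.296296.
d = −(3/4) ln(1 − 4p/3) = −0.75 ln(1 − 0.395061) = −0.75 ln(0.604939)
  = −0.75 × (-0.502628) = 0.376971 substitutions/site.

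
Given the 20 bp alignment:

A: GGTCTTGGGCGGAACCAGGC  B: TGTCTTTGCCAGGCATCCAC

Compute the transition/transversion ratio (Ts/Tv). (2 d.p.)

Transitions are A↔G and C↔T; transversions are all other mismatches.
Transitions: 4. Transversions: 7.
R = 4/7 = 0.571428… ≈ 0.57 (to 2 d.p.).

0.57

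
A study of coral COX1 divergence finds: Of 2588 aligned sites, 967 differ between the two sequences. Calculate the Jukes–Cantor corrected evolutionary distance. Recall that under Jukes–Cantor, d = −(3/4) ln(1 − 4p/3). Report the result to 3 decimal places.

0.517

p = 967/2588 ≈ 0.373648.
d = −(3/4) ln(1 − 4p/3) = −0.75 ln(1 − 0.498197) = −0.75 ln(0.501803)
  = −0.75 × (-0.689548) = 0.517161 substitutions/site.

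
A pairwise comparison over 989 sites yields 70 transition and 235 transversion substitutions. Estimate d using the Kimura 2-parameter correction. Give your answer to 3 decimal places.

0.400

P = 70/989 ≈ 0.070779 and Q = 235/989 ≈ 0.237614.
Under the Kimura two-parameter model, d = −½ ln(1 − 2P − Q) − ¼ ln(1 − 2Q).
1 − 2P − Q = 0.620828, giving −½ ln(0.620828) = 0.238351.
1 − 2Q = 0.524772, giving −¼ ln(0.524772) = 0.161198.
d = 0.238351 + 0.161198 = 0.399549.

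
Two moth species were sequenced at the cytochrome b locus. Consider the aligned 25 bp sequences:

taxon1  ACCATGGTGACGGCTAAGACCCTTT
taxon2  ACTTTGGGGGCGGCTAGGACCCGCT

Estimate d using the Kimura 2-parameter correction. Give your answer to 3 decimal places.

0.359

Of 25 sites, 4 differences are transitions and 3 are transversions, so P = 4/25 = 0.16 and Q = 3/25 = 0.12.
Under the Kimura two-parameter model, d = −½ ln(1 − 2P − Q) − ¼ ln(1 − 2Q).
1 − 2P − Q = 0.56, giving −½ ln(0.56) = 0.289909.
1 − 2Q = 0.76, giving −¼ ln(0.76) = 0.068609.
d = 0.289909 + 0.068609 = 0.358518.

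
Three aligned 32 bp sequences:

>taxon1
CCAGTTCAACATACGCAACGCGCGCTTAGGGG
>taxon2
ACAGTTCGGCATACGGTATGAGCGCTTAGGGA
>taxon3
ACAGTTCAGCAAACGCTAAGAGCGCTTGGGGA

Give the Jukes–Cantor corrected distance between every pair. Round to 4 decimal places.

taxon1–taxon2: 8/32 sites differ → p = 0.25, d = −0.75 ln(1 − 0.333333) = 0.304098 ≈ 0.3041.
taxon1–taxon3: 8/32 sites differ → p = 0.25, d = −0.75 ln(1 − 0.333333) = 0.304098 ≈ 0.3041.
taxon2–taxon3: 5/32 sites differ → p = 0.15625, d = −0.75 ln(1 − 0.208333) = 0.175211 ≈ 0.1752.

d(taxon1,taxon2) = 0.3041, d(taxon1,taxon3) = 0.3041, d(taxon2,taxon3) = 0.1752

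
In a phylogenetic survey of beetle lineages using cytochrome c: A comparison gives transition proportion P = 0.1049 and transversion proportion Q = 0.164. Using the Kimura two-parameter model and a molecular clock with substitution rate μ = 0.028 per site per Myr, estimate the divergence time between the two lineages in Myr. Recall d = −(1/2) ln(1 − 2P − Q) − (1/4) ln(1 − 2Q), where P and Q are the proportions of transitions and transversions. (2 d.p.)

5.95

Under the Kimura two-parameter model, d = −½ ln(1 − 2P − Q) − ¼ ln(1 − 2Q).
1 − 2P − Q = 0.6262, giving −½ ln(0.6262) = 0.234043.
1 − 2Q = 0.672, giving −¼ ln(0.672) = 0.099374.
d = 0.234043 + 0.099374 = 0.333417.
Under a molecular clock d = 2μt, so t = d/(2μ) = 0.333417 / (2 × 0.028) = 5.95 Myr.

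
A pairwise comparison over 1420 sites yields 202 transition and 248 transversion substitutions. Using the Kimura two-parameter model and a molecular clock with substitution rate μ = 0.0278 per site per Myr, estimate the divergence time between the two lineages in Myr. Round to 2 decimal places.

7.46

P = 202/1420 ≈ 0.142254 and Q = 248/1420 ≈ 0.174648.
Under the Kimura two-parameter model, d = −½ ln(1 − 2P − Q) − ¼ ln(1 − 2Q).
1 − 2P − Q = 0.540844, giving −½ ln(0.540844) = 0.307312.
1 − 2Q = 0.650704, giving −¼ ln(0.650704) = 0.107425.
d = 0.307312 + 0.107425 = 0.414737.
Under a molecular clock d = 2μt, so t = d/(2μ) = 0.414737 / (2 × 0.0278) = 7.46 Myr.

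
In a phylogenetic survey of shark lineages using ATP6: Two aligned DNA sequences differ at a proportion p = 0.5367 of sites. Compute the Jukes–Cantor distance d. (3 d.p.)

0.943

d = −(3/4) ln(1 − 4p/3) = −0.75 ln(1 − 0.7156) = −0.75 ln(0.2844)
  = −0.75 × (-1.257374) = 0.943031 substitutions/site.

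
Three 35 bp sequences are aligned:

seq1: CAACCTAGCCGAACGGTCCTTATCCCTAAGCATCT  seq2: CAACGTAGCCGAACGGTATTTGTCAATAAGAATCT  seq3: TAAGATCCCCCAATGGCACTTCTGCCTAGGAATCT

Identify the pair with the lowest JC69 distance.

seq1 and seq2

seq1–seq2: 7/35 differ, p = 0.200, d = 0.233.
seq1–seq3: 13/35 differ, p = 0.371, d = 0.513.
seq2–seq3: 14/35 differ, p = 0.400, d = 0.572.
The smallest distance is between seq1 and seq2.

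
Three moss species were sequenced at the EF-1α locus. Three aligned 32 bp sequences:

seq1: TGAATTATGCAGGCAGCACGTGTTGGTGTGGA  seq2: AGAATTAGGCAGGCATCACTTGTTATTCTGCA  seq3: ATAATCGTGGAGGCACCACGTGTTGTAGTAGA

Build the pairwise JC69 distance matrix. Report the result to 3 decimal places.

d(seq1,seq2) = 0.304, d(seq1,seq3) = 0.353, d(seq2,seq3) = 0.520

seq1–seq2: 8/32 sites differ → p = 0.25, d = −0.75 ln(1 − 0.333333) = 0.304098 ≈ 0.304.
seq1–seq3: 9/32 sites differ → p = 0.28125, d = −0.75 ln(1 − 0.375) = 0.352503 ≈ 0.353.
seq2–seq3: 12/32 sites differ → p = 0.375, d = −0.75 ln(1 − 0.5) = 0.519860 ≈ 0.520.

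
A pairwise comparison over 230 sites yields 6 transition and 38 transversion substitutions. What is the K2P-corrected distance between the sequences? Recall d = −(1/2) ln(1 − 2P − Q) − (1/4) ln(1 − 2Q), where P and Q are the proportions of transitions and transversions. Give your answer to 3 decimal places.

P = 6/230 ≈ 0.026087 and Q = 38/230 ≈ 0.165217.
Under the Kimura two-parameter model, d = −½ ln(1 − 2P − Q) − ¼ ln(1 − 2Q).
1 − 2P − Q = 0.782609, giving −½ ln(0.782609) = 0.122561.
1 − 2Q = 0.669566, giving −¼ ln(0.669566) = 0.100281.
d = 0.122561 + 0.100281 = 0.222842.

0.223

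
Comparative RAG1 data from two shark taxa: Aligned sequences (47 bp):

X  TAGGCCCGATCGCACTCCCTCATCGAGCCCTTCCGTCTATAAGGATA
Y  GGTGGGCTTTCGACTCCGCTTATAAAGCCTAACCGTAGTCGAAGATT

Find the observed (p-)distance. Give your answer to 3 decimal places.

0.532

The sequences differ at 25 of 47 positions.
p = 25/47 = 0.531914… ≈ 0.532 (to 3 d.p.).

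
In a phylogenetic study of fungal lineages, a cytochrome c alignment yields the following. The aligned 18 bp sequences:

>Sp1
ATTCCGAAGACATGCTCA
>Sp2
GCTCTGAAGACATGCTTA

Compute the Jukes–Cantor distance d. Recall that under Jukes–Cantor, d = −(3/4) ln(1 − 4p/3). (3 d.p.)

The sequences differ at 4 of 18 sites (1, 2, 5, 17), so p = 4/18 ≈ 0.222222.
d = −(3/4) ln(1 − 4p/3) = −0.75 ln(1 − 0.296296) = −0.75 ln(0.703704)
  = −0.75 × (-0.351397) = 0.263548 substitutions/site.

0.264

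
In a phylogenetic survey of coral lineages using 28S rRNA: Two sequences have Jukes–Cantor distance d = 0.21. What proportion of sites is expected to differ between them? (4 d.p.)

0.1832

p = (3/4)(1 − e^(−4d/3)) = 0.75 × (1 − e^(-0.28)) = 0.75 × (1 − 0.755784) = 0.183162.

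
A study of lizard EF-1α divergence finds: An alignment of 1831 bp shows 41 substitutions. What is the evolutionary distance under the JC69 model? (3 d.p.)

0.023

p = 41/1831 ≈ 0.022392.
d = −(3/4) ln(1 − 4p/3) = −0.75 ln(1 − 0.029856) = −0.75 ln(0.970144)
  = −0.75 × (-0.030311) = 0.022733 substitutions/site.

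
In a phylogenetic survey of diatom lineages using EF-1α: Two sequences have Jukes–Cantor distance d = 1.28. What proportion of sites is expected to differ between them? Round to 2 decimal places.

p = (3/4)(1 − e^(−4d/3)) = 0.75 × (1 − e^(-1.706667)) = 0.75 × (1 − 0.181470) = 0.613898.

0.61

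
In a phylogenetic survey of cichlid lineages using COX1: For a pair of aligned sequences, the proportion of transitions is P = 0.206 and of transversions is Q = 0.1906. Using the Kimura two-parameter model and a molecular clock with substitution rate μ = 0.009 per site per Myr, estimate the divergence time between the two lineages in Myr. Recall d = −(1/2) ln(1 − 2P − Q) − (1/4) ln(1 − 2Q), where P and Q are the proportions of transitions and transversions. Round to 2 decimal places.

32.30

Under the Kimura two-parameter model, d = −½ ln(1 − 2P − Q) − ¼ ln(1 − 2Q).
1 − 2P − Q = 0.3974, giving −½ ln(0.3974) = 0.461406.
1 − 2Q = 0.6188, giving −¼ ln(0.6188) = 0.119993.
d = 0.461406 + 0.119993 = 0.581399.
Under a molecular clock d = 2μt, so t = d/(2μ) = 0.581399 / (2 × 0.009) = 32.30 Myr.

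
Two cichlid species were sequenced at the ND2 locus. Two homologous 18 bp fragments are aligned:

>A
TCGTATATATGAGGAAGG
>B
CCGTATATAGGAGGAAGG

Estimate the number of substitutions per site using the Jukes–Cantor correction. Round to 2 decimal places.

The sequences differ at 2 of 18 sites (1, 10), so p = 2/18 ≈ 0.111111.
d = −(3/4) ln(1 − 4p/3) = −0.75 ln(1 − 0.148148) = −0.75 ln(0.851852)
  = −0.75 × (-0.160342) = 0.120257 substitutions/site.

0.12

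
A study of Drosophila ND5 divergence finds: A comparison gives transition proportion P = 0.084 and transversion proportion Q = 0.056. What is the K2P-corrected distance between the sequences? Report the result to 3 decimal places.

0.156

Under the Kimura two-parameter model, d = −½ ln(1 − 2P − Q) − ¼ ln(1 − 2Q).
1 − 2P − Q = 0.776, giving −½ ln(0.776) = 0.126801.
1 − 2Q = 0.888, giving −¼ ln(0.888) = 0.029696.
d = 0.126801 + 0.029696 = 0.156497.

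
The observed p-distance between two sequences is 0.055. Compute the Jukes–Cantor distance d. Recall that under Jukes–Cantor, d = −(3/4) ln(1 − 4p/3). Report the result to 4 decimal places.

0.0571

d = −(3/4) ln(1 − 4p/3) = −0.75 ln(1 − 0.073333) = −0.75 ln(0.926667)
  = −0.75 × (-0.076161) = 0.057121 substitutions/site.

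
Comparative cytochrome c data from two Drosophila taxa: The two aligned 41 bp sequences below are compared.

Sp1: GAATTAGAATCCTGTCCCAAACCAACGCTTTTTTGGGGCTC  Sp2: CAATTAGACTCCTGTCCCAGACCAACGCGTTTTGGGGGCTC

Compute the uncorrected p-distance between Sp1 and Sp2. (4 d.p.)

0.1220

The sequences differ at 5 of 41 positions (sites 1, 9, 20, 29, 34).
p = 5/41 = 0.121951… ≈ 0.1220 (to 4 d.p.).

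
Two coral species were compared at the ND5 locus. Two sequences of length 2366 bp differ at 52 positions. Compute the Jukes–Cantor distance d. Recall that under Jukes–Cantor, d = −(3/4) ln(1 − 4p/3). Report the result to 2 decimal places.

p = 52/2366 ≈ 0.021978.
d = −(3/4) ln(1 − 4p/3) = −0.75 ln(1 − 0.029304) = −0.75 ln(0.970696)
  = −0.75 × (-0.029742) = 0.022307 substitutions/site.

0.02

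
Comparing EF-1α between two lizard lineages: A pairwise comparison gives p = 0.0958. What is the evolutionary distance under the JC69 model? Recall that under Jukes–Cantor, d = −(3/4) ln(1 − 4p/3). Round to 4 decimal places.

d = −(3/4) ln(1 − 4p/3) = −0.75 ln(1 − 0.127733) = −0.75 ln(0.872267)
  = −0.75 × (-0.136660) = 0.102495 substitutions/site.

0.1025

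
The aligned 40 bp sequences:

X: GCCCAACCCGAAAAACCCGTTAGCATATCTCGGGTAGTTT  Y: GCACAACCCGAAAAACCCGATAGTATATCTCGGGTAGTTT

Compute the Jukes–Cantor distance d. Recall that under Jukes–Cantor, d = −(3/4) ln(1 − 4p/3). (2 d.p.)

The sequences differ at 3 of 40 sites (3, 20, 24), so p = 3/40 = 0.075.
d = −(3/4) ln(1 − 4p/3) = −0.75 ln(1 − 0.1) = −0.75 ln(0.9)
  = −0.75 × (-0.105361) = 0.079021 substitutions/site.

0.08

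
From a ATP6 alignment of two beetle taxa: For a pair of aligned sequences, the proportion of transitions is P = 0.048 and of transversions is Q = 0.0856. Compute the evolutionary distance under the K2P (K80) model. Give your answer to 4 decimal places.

Under the Kimura two-parameter model, d = −½ ln(1 − 2P − Q) − ¼ ln(1 − 2Q).
1 − 2P − Q = 0.8184, giving −½ ln(0.8184) = 0.100202.
1 − 2Q = 0.8288, giving −¼ ln(0.8288) = 0.046944.
d = 0.100202 + 0.046944 = 0.147146.

0.1471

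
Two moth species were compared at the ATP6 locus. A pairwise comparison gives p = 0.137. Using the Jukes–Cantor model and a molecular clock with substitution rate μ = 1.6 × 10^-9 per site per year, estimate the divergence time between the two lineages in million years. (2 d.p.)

d = −(3/4) ln(1 − 4p/3) = −0.75 ln(1 − 0.182667) = −0.75 ln(0.817333)
  = −0.75 × (-0.201709) = 0.151282 substitutions/site.
Under a molecular clock d = 2μt, so t = d/(2μ) = 0.151282 / (2 × 1.6 × 10^-9) = 47.28 million years.

47.28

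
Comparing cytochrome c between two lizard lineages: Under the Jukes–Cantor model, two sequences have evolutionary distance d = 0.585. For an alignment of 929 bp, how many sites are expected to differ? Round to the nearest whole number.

Invert JC69: p = (3/4)(1 − e^(−4d/3)) = 0.75 × (1 − e^(-0.78)) = 0.75 × (1 − 0.458406) = 0.406196.
Expected differing sites = pL ≈ 0.406196 × 929 = 377.356084 ≈ 377.

377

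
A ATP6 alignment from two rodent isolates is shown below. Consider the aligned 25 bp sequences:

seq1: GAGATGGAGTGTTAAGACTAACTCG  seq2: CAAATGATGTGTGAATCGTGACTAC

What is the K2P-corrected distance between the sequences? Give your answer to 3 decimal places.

Of 25 sites, 3 differences are transitions and 8 are transversions, so P = 3/25 = 0.12 and Q = 8/25 = 0.32.
Under the Kimura two-parameter model, d = −½ ln(1 − 2P − Q) − ¼ ln(1 − 2Q).
1 − 2P − Q = 0.44, giving −½ ln(0.44) = 0.410490.
1 − 2Q = 0.36, giving −¼ ln(0.36) = 0.255413.
d = 0.410490 + 0.255413 = 0.665903.

0.666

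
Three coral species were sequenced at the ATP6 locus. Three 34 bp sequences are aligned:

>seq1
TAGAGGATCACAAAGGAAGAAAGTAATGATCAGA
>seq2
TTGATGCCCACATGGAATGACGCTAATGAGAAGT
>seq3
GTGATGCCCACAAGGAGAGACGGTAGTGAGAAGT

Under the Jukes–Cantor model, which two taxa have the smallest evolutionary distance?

seq2 and seq3

seq1–seq2: 14/34 differ, p = 0.412, d = 0.597.
seq1–seq3: 14/34 differ, p = 0.412, d = 0.597.
seq2–seq3: 6/34 differ, p = 0.176, d = 0.201.
The smallest distance is between seq2 and seq3.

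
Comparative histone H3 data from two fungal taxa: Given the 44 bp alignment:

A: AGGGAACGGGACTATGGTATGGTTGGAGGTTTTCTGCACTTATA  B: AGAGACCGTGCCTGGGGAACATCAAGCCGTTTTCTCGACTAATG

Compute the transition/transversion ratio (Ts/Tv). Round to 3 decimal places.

Transitions are A↔G and C↔T; transversions are all other mismatches.
Transitions: 7. Transversions: 12.
R = 7/12 = 0.583333… ≈ 0.583 (to 3 d.p.).

0.583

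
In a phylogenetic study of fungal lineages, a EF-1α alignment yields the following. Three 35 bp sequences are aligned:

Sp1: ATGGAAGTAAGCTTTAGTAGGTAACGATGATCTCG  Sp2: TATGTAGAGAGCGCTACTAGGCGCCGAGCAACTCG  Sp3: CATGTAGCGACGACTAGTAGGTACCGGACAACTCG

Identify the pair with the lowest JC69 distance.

Sp2 and Sp3

Sp1–Sp2: 15/35 differ, p = 0.429, d = 0.635.
Sp1–Sp3: 15/35 differ, p = 0.429, d = 0.635.
Sp2–Sp3: 10/35 differ, p = 0.286, d = 0.360.
The smallest distance is between Sp2 and Sp3.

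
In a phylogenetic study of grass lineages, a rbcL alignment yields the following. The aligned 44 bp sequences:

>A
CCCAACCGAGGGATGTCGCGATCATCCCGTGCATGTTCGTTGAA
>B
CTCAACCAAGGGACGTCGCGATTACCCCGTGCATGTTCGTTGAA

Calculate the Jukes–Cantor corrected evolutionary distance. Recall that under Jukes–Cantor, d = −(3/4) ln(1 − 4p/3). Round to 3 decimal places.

0.123

The sequences differ at 5 of 44 sites (2, 8, 14, 23, 25), so p = 5/44 ≈ 0.113636.
d = −(3/4) ln(1 − 4p/3) = −0.75 ln(1 − 0.151515) = −0.75 ln(0.848485)
  = −0.75 × (-0.164303) = 0.123227 substitutions/site.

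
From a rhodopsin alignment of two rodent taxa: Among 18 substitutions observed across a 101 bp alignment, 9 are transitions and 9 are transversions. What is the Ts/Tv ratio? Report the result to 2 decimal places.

R = 9/9 = 1.00.

1.00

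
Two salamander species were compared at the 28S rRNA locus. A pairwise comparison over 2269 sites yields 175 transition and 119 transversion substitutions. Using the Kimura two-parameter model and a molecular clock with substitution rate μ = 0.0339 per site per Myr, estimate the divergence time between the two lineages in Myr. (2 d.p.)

P = 175/2269 ≈ 0.077126 and Q = 119/2269 ≈ 0.052446.
Under the Kimura two-parameter model, d = −½ ln(1 − 2P − Q) − ¼ ln(1 − 2Q).
1 − 2P − Q = 0.793302, giving −½ ln(0.793302) = 0.115776.
1 − 2Q = 0.895108, giving −¼ ln(0.895108) = 0.027703.
d = 0.115776 + 0.027703 = 0.143479.
Under a molecular clock d = 2μt, so t = d/(2μ) = 0.143479 / (2 × 0.0339) = 2.12 Myr.

2.12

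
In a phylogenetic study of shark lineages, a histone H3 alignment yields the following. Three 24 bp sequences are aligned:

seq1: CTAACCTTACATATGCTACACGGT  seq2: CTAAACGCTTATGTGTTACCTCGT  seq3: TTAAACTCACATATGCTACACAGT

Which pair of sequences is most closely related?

seq1–seq2: 10/24 differ, p = 0.417, d = 0.608.
seq1–seq3: 4/24 differ, p = 0.167, d = 0.188.
seq2–seq3: 9/24 differ, p = 0.375, d = 0.520.
The smallest distance is between seq1 and seq3.

seq1 and seq3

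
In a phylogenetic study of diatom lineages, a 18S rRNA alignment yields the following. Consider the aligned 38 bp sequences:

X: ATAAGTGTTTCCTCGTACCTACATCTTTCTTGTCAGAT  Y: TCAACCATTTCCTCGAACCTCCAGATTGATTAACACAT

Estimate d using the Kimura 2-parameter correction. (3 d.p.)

Of 38 sites, 4 differences are transitions and 10 are transversions, so P = 4/38 ≈ 0.105263 and Q = 10/38 ≈ 0.263158.
Under the Kimura two-parameter model, d = −½ ln(1 − 2P − Q) − ¼ ln(1 − 2Q).
1 − 2P − Q = 0.526316, giving −½ ln(0.526316) = 0.320927.
1 − 2Q = 0.473684, giving −¼ ln(0.473684) = 0.186804.
d = 0.320927 + 0.186804 = 0.507731.

0.508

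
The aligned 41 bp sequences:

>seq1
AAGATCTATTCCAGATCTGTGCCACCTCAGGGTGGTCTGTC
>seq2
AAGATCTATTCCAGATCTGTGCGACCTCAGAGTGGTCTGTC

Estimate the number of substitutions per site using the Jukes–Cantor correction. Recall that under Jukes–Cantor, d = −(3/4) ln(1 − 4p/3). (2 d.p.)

The sequences differ at 2 of 41 sites (23, 31), so p = 2/41 ≈ 0.04878.
d = −(3/4) ln(1 − 4p/3) = −0.75 ln(1 − 0.06504) = −0.75 ln(0.93496)
  = −0.75 × (-0.067252) = 0.050439 substitutions/site.

0.05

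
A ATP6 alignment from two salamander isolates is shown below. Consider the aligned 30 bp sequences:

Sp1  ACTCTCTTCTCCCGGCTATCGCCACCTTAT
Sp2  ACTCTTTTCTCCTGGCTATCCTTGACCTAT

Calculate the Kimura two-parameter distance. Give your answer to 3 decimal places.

Of 30 sites, 6 differences are transitions and 2 are transversions, so P = 6/30 = 0.2 and Q = 2/30 ≈ 0.066667.
Under the Kimura two-parameter model, d = −½ ln(1 − 2P − Q) − ¼ ln(1 − 2Q).
1 − 2P − Q = 0.533333, giving −½ ln(0.533333) = 0.314305.
1 − 2Q = 0.866666, giving −¼ ln(0.866666) = 0.035775.
d = 0.314305 + 0.035775 = 0.350080.

0.350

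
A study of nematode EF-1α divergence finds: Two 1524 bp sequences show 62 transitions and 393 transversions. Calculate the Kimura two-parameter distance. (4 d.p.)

P = 62/1524 ≈ 0.040682 and Q = 393/1524 ≈ 0.257874.
Under the Kimura two-parameter model, d = −½ ln(1 − 2P − Q) − ¼ ln(1 − 2Q).
1 − 2P − Q = 0.660762, giving −½ ln(0.660762) = 0.207181.
1 − 2Q = 0.484252, giving −¼ ln(0.484252) = 0.181287.
d = 0.207181 + 0.181287 = 0.388468.

0.3885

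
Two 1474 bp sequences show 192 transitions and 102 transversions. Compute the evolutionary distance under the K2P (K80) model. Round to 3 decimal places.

P = 192/1474 ≈ 0.130258 and Q = 102/1474 ≈ 0.069199.
Under the Kimura two-parameter model, d = −½ ln(1 − 2P − Q) − ¼ ln(1 − 2Q).
1 − 2P − Q = 0.670285, giving −½ ln(0.670285) = 0.200026.
1 − 2Q = 0.861602, giving −¼ ln(0.861602) = 0.037240.
d = 0.200026 + 0.037240 = 0.237266.

0.237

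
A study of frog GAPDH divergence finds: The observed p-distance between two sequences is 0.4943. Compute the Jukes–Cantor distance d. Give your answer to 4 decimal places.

0.8071

d = −(3/4) ln(1 − 4p/3) = −0.75 ln(1 − 0.659067) = −0.75 ln(0.340933)
  = −0.75 × (-1.076069) = 0.807052 substitutions/site.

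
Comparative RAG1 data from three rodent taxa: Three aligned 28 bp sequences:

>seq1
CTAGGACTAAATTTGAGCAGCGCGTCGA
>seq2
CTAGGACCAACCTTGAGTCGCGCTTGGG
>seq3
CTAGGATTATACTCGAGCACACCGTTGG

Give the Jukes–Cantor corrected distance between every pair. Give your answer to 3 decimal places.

seq1–seq2: 8/28 sites differ → p ≈ 0.285714, d = −0.75 ln(1 − 0.380952) = 0.359679 ≈ 0.360.
seq1–seq3: 9/28 sites differ → p ≈ 0.321429, d = −0.75 ln(1 − 0.428572) = 0.419713 ≈ 0.420.
seq2–seq3: 12/28 sites differ → p ≈ 0.428571, d = −0.75 ln(1 − 0.571428) = 0.635472 ≈ 0.635.

d(seq1,seq2) = 0.360, d(seq1,seq3) = 0.420, d(seq2,seq3) = 0.635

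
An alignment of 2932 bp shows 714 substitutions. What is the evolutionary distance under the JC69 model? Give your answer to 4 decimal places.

p = 714/2932 ≈ 0.24352.
d = −(3/4) ln(1 − 4p/3) = −0.75 ln(1 − 0.324693) = −0.75 ln(0.675307)
  = −0.75 × (-0.392588) = 0.294441 substitutions/site.

0.2944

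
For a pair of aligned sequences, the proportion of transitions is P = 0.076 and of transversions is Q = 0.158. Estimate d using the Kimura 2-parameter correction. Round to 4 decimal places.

0.2805

Under the Kimura two-parameter model, d = −½ ln(1 − 2P − Q) − ¼ ln(1 − 2Q).
1 − 2P − Q = 0.69, giving −½ ln(0.69) = 0.185532.
1 − 2Q = 0.684, giving −¼ ln(0.684) = 0.094949.
d = 0.185532 + 0.094949 = 0.280481.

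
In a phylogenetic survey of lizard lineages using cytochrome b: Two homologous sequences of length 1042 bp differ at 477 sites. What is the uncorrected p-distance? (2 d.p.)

0.46

p = 477/1042 = 0.457773… ≈ 0.46 (to 2 d.p.).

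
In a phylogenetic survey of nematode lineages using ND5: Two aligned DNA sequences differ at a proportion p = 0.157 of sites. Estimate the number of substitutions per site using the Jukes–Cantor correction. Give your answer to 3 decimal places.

d = −(3/4) ln(1 − 4p/3) = −0.75 ln(1 − 0.209333) = −0.75 ln(0.790667)
  = −0.75 × (-0.234878) = 0.176159 substitutions/site.

0.176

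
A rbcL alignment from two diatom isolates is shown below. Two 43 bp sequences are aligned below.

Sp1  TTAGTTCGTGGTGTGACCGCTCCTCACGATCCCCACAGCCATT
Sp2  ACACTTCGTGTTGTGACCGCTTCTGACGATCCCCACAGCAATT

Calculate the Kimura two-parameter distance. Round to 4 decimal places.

Of 43 sites, 2 differences are transitions and 5 are transversions, so P = 2/43 ≈ 0.046512 and Q = 5/43 ≈ 0.116279.
Under the Kimura two-parameter model, d = −½ ln(1 − 2P − Q) − ¼ ln(1 − 2Q).
1 − 2P − Q = 0.790697, giving −½ ln(0.790697) = 0.117420.
1 − 2Q = 0.767442, giving −¼ ln(0.767442) = 0.066173.
d = 0.117420 + 0.066173 = 0.183593.

0.1836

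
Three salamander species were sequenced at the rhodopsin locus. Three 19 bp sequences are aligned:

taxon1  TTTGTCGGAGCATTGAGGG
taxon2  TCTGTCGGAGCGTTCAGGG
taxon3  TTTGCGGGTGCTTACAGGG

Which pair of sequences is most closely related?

taxon1–taxon2: 3/19 differ, p = 0.158, d = 0.177.
taxon1–taxon3: 6/19 differ, p = 0.316, d = 0.410.
taxon2–taxon3: 6/19 differ, p = 0.316, d = 0.410.
The smallest distance is between taxon1 and taxon2.

taxon1 and taxon2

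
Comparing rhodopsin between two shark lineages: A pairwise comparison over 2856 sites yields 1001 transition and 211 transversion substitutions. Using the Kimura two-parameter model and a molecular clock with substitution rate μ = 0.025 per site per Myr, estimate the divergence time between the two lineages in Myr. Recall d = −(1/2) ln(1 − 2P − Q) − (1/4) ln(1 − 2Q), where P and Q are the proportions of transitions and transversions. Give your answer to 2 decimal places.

15.71

P = 1001/2856 ≈ 0.35049 and Q = 211/2856 ≈ 0.07388.
Under the Kimura two-parameter model, d = −½ ln(1 − 2P − Q) − ¼ ln(1 − 2Q).
1 − 2P − Q = 0.22514, giving −½ ln(0.22514) = 0.745516.
1 − 2Q = 0.85224, giving −¼ ln(0.85224) = 0.039972.
d = 0.745516 + 0.039972 = 0.785488.
Under a molecular clock d = 2μt, so t = d/(2μ) = 0.785488 / (2 × 0.025) = 15.71 Myr.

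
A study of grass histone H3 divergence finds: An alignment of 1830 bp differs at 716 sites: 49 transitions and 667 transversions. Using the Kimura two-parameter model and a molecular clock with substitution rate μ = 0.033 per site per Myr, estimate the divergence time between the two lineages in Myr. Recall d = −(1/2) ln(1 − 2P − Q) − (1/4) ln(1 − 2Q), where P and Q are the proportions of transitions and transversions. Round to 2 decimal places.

9.05

P = 49/1830 ≈ 0.026776 and Q = 667/1830 ≈ 0.364481.
Under the Kimura two-parameter model, d = −½ ln(1 − 2P − Q) − ¼ ln(1 − 2Q).
1 − 2P − Q = 0.581967, giving −½ ln(0.581967) = 0.270671.
1 − 2Q = 0.271038, giving −¼ ln(0.271038) = 0.326374.
d = 0.270671 + 0.326374 = 0.597045.
Under a molecular clock d = 2μt, so t = d/(2μ) = 0.597045 / (2 × 0.033) = 9.05 Myr.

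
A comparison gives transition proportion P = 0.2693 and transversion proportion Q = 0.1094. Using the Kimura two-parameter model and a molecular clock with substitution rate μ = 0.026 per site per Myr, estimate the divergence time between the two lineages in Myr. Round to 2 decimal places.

Under the Kimura two-parameter model, d = −½ ln(1 − 2P − Q) − ¼ ln(1 − 2Q).
1 − 2P − Q = 0.352, giving −½ ln(0.352) = 0.522062.
1 − 2Q = 0.7812, giving −¼ ln(0.7812) = 0.061731.
d = 0.522062 + 0.061731 = 0.583793.
Under a molecular clock d = 2μt, so t = d/(2μ) = 0.583793 / (2 × 0.026) = 11.23 Myr.

11.23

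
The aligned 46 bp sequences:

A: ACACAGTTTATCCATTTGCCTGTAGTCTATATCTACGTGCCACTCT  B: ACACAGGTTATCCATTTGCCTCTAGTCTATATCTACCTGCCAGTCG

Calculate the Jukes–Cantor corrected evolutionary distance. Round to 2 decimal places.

0.12

The sequences differ at 5 of 46 sites (7, 22, 37, 43, 46), so p = 5/46 ≈ 0.108696.
d = −(3/4) ln(1 − 4p/3) = −0.75 ln(1 − 0.144928) = −0.75 ln(0.855072)
  = −0.75 × (-0.156570) = 0.117428 substitutions/site.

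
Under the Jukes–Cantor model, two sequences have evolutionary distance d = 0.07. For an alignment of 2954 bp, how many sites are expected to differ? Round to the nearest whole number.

197

Invert JC69: p = (3/4)(1 − e^(−4d/3)) = 0.75 × (1 − e^(-0.093333)) = 0.75 × (1 − 0.910890) = 0.066833.
Expected differing sites = pL ≈ 0.066833 × 2954 = 197.424682 ≈ 197.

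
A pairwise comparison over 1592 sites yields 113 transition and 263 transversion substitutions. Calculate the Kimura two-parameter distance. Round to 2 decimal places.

0.28

P = 113/1592 ≈ 0.07098 and Q = 263/1592 ≈ 0.165201.
Under the Kimura two-parameter model, d = −½ ln(1 − 2P − Q) − ¼ ln(1 − 2Q).
1 − 2P − Q = 0.692839, giving −½ ln(0.692839) = 0.183479.
1 − 2Q = 0.669598, giving −¼ ln(0.669598) = 0.100269.
d = 0.183479 + 0.100269 = 0.283748.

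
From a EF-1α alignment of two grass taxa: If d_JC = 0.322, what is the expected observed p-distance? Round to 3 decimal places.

0.262

p = (3/4)(1 − e^(−4d/3)) = 0.75 × (1 − e^(-0.429333)) = 0.75 × (1 − 0.650943) = 0.261793.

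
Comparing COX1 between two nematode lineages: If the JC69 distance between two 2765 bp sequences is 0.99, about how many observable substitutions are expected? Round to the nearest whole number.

Invert JC69: p = (3/4)(1 − e^(−4d/3)) = 0.75 × (1 − e^(-1.32)) = 0.75 × (1 − 0.267135) = 0.549649.
Expected differing sites = pL ≈ 0.549649 × 2765 = 1519.779485 ≈ 1520.

1520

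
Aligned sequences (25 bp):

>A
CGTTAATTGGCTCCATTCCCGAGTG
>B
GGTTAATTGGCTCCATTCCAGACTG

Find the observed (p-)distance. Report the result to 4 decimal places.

0.1200

The sequences differ at 3 of 25 positions (sites 1, 20, 23).
p = 3/25 = 0.1200.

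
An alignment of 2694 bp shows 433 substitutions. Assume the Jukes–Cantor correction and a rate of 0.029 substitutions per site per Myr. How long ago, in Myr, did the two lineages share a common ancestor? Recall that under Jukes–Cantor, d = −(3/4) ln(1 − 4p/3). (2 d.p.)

p = 433/2694 ≈ 0.160728.
d = −(3/4) ln(1 − 4p/3) = −0.75 ln(1 − 0.214304) = −0.75 ln(0.785696)
  = −0.75 × (-0.241185) = 0.180889 substitutions/site.
Under a molecular clock d = 2μt, so t = d/(2μ) = 0.180889 / (2 × 0.029) = 3.12 Myr.

3.12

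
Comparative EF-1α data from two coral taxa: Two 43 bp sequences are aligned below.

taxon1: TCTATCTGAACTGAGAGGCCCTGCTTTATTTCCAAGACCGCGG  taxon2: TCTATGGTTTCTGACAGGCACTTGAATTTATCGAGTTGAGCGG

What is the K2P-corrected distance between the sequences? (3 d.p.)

Of 43 sites, 1 differences are transitions and 18 are transversions, so P = 1/43 ≈ 0.023256 and Q = 18/43 ≈ 0.418605.
Under the Kimura two-parameter model, d = −½ ln(1 − 2P − Q) − ¼ ln(1 − 2Q).
1 − 2P − Q = 0.534883, giving −½ ln(0.534883) = 0.312854.
1 − 2Q = 0.16279, giving −¼ ln(0.16279) = 0.453824.
d = 0.312854 + 0.453824 = 0.766678.

0.767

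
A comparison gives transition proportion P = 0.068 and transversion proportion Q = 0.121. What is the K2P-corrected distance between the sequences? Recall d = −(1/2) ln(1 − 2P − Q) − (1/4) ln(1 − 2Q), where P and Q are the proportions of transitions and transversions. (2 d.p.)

0.22

Under the Kimura two-parameter model, d = −½ ln(1 − 2P − Q) − ¼ ln(1 − 2Q).
1 − 2P − Q = 0.743, giving −½ ln(0.743) = 0.148530.
1 − 2Q = 0.758, giving −¼ ln(0.758) = 0.069268.
d = 0.148530 + 0.069268 = 0.217798.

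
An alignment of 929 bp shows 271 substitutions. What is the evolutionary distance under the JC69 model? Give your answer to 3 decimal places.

p = 271/929 ≈ 0.291712.
d = −(3/4) ln(1 − 4p/3) = −0.75 ln(1 − 0.388949) = −0.75 ln(0.611051)
  = −0.75 × (-0.492575) = 0.369431 substitutions/site.

0.369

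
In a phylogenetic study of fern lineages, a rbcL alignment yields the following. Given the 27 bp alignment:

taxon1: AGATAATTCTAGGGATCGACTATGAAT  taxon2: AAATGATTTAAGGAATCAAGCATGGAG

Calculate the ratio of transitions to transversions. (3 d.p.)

Transitions are A↔G and C↔T; transversions are all other mismatches.
Transitions: 7. Transversions: 3.
R = 7/3 = 2.333333… ≈ 2.333 (to 3 d.p.).

2.333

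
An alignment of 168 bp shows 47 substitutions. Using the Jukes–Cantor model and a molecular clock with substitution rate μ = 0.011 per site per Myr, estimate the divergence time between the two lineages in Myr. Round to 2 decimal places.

p = 47/168 ≈ 0.279762.
d = −(3/4) ln(1 − 4p/3) = −0.75 ln(1 − 0.373016) = −0.75 ln(0.626984)
  = −0.75 × (-0.466834) = 0.350126 substitutions/site.
Under a molecular clock d = 2μt, so t = d/(2μ) = 0.350126 / (2 × 0.011) = 15.91 Myr.

15.91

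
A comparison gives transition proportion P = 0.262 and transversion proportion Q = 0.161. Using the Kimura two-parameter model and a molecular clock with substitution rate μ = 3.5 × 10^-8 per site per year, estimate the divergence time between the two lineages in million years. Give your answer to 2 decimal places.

9.64

Under the Kimura two-parameter model, d = −½ ln(1 − 2P − Q) − ¼ ln(1 − 2Q).
1 − 2P − Q = 0.315, giving −½ ln(0.315) = 0.577591.
1 − 2Q = 0.678, giving −¼ ln(0.678) = 0.097152.
d = 0.577591 + 0.097152 = 0.674743.
Under a molecular clock d = 2μt, so t = d/(2μ) = 0.674743 / (2 × 3.5 × 10^-8) = 9.64 million years.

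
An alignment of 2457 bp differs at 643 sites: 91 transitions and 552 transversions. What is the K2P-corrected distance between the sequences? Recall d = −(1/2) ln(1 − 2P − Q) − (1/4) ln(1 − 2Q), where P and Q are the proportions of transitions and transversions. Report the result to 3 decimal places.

P = 91/2457 ≈ 0.037037 and Q = 552/2457 ≈ 0.224664.
Under the Kimura two-parameter model, d = −½ ln(1 − 2P − Q) − ¼ ln(1 − 2Q).
1 − 2P − Q = 0.701262, giving −½ ln(0.701262) = 0.177437.
1 − 2Q = 0.550672, giving −¼ ln(0.550672) = 0.149154.
d = 0.177437 + 0.149154 = 0.326591.

0.327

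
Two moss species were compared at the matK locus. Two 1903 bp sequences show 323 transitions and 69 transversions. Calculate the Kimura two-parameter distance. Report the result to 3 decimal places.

P = 323/1903 ≈ 0.169732 and Q = 69/1903 ≈ 0.036259.
Under the Kimura two-parameter model, d = −½ ln(1 − 2P − Q) − ¼ ln(1 − 2Q).
1 − 2P − Q = 0.624277, giving −½ ln(0.624277) = 0.235581.
1 − 2Q = 0.927482, giving −¼ ln(0.927482) = 0.018820.
d = 0.235581 + 0.018820 = 0.254401.

0.254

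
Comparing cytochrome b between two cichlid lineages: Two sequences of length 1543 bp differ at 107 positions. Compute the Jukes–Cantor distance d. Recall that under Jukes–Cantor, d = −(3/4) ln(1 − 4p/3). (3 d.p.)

p = 107/1543 ≈ 0.069345.
d = −(3/4) ln(1 − 4p/3) = −0.75 ln(1 − 0.09246) = −0.75 ln(0.90754)
  = −0.75 × (-0.097018) = 0.072764 substitutions/site.

0.073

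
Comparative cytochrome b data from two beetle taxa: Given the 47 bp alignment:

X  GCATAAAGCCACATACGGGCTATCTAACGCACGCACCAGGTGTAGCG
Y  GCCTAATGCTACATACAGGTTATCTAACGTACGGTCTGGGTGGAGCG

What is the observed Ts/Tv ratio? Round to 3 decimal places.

1.200

Transitions are A↔G and C↔T; transversions are all other mismatches.
Transitions: 6. Transversions: 5.
R = 6/5 = 1.200.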